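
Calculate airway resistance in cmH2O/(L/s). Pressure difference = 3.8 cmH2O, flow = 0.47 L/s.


R = dP / flow
R = 3.8 / 0.47
R = 8.085 cmH2O/(L/s)


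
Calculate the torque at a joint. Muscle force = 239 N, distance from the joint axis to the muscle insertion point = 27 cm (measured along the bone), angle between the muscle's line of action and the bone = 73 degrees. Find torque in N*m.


Torque = F * d * sin(theta)   (moment arm = d*sin(theta))
d = 27 cm = 0.27 m
Torque = 239 * 0.27 * sin(73)
Torque = 61.71 N*m


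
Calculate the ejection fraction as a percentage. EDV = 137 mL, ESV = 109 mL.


SV = EDV - ESV = 137 - 109 = 28 mL
EF = SV/EDV * 100 = 28/137 * 100
EF = 20.44%


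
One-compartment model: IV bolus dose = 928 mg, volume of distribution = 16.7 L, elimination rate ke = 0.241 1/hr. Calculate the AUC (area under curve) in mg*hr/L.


C0 = Dose/Vd = 928/16.7 = 55.5689 mg/L
AUC = C0/ke = 55.5689/0.241
AUC = 230.6 mg*hr/L


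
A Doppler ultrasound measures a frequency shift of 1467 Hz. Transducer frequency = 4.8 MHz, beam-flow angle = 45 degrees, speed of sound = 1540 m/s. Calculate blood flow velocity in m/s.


v = fd * c / (2 * f0 * cos(theta))
v = 1467 * 1540 / (2 * 4.8000e+06 * cos(45))
v = 0.3328 m/s


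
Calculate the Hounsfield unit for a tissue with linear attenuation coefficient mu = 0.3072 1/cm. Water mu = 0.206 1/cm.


HU = ((mu_tissue - mu_water) / mu_water) * 1000
HU = ((0.3072 - 0.206) / 0.206) * 1000
HU = 491.3


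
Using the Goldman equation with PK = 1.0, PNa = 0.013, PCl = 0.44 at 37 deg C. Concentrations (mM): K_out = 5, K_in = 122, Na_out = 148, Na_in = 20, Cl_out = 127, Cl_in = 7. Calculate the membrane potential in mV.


Vm = (RT/F)*ln((PK*Ko + PNa*Nao + PCl*Cli)/(PK*Ki + PNa*Nai + PCl*Clo))
Numer = 10.004, Denom = 178.14
Vm = -76.96 mV


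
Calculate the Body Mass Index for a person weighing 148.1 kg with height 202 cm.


BMI = weight / height^2
height = 202 cm = 2.02 m
BMI = 148.1 / 2.02^2
BMI = 36.3 kg/m^2


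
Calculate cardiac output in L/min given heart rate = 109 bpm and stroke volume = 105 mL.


CO = HR * SV
CO = 109 * 105 / 1000
CO = 11.45 L/min


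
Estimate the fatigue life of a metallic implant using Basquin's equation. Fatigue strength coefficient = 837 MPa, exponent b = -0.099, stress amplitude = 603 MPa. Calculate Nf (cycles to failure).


sigma_a = sigma_f' * (2Nf)^b
2Nf = (sigma_a/sigma_f')^(1/b)
2Nf = (603/837)^(1/-0.099)
2Nf = 27.445182
Nf = 13.72


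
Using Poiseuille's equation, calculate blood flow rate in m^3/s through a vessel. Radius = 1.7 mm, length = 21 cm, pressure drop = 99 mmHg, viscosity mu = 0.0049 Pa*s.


Q = pi*r^4*dP / (8*mu*L)
r = 0.0017 m, L = 0.21 m
dP = 99 mmHg = 13198.878 Pa
Q = 4.2070e-05 m^3/s


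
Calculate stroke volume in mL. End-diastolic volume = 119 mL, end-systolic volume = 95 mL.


SV = EDV - ESV
SV = 119 - 95
SV = 24 mL


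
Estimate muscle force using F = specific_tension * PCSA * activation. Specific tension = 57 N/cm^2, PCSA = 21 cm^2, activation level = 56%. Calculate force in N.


F = sigma * PCSA * activation
F = 57 * 21 * 0.56
F = 670.3 N


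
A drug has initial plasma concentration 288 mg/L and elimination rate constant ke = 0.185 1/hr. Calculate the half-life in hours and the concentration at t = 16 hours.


t_half = ln(2) / ke = 0.693147 / 0.185 = 3.747 hr
C(t) = C0 * exp(-ke*t) = 288 * exp(-0.185*16)
C(16) = 14.92 mg/L


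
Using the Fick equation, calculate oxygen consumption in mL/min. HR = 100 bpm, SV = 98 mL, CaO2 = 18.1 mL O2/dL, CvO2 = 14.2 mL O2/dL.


CO = HR*SV = 100*98/1000 = 9.8 L/min
a-v O2 diff = 18.1 - 14.2 = 3.9 mL/dL
VO2 = CO * (CaO2-CvO2) * 10 dL/L
VO2 = 9.8 * 3.9 * 10
VO2 = 382.2 mL/min


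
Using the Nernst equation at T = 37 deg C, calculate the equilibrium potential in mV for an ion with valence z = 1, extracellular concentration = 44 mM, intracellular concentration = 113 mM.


E = (RT/(zF)) * ln(C_out/C_in)
T = 37 + 273.15 = 310.15 K
E = (8.314 * 310.15 / (1 * 96485)) * ln(44/113)
E = -25.21 mV


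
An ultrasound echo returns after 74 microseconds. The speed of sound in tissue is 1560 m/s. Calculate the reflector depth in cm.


depth = c * t / 2
t = 74 us = 7.4000e-05 s
depth = 1560 * 7.4000e-05 / 2
depth = 0.05772 m = 5.772 cm


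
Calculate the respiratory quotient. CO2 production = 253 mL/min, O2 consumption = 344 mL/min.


RQ = VCO2 / VO2
RQ = 253 / 344
RQ = 0.7355


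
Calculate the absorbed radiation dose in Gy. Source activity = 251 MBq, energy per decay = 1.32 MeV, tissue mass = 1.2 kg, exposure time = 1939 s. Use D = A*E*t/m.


A = 251 MBq = 2.5100e+08 Bq
E = 1.32 MeV = 2.11464e-13 J
D = A*E*t/m = 2.5100e+08*2.11464e-13*1939/1.2
D = 0.08576 Gy


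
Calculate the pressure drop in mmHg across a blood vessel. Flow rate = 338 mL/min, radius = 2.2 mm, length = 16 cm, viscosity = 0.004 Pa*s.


dP = 8*mu*L*Q / (pi*r^4)
Q = 338 mL/min = 5.63333e-06 m^3/s
dP = 391.917 Pa = 391.917 / 133.322 mmHg = 2.94 mmHg


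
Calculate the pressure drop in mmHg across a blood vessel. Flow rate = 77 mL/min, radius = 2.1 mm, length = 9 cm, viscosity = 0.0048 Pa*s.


dP = 8*mu*L*Q / (pi*r^4)
Q = 77 mL/min = 1.28333e-06 m^3/s
dP = 72.5914 Pa = 72.5914 / 133.322 mmHg = 0.5445 mmHg


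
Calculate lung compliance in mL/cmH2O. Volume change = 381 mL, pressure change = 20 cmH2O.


C = dV / dP
C = 381 / 20
C = 19.05 mL/cmH2O


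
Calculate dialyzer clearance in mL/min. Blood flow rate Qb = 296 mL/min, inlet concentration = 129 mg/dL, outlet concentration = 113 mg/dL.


K = Qb * (Cb_in - Cb_out) / Cb_in
K = 296 * (129 - 113) / 129
K = 36.71 mL/min


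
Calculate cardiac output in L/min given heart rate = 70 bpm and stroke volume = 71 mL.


CO = HR * SV
CO = 70 * 71 / 1000
CO = 4.97 L/min


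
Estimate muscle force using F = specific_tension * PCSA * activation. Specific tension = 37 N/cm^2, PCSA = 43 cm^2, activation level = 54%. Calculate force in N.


F = sigma * PCSA * activation
F = 37 * 43 * 0.54
F = 859.1 N


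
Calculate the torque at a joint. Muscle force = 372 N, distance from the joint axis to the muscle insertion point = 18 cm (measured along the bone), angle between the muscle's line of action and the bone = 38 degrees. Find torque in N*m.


Torque = F * d * sin(theta)   (moment arm = d*sin(theta))
d = 18 cm = 0.18 m
Torque = 372 * 0.18 * sin(38)
Torque = 41.22 N*m


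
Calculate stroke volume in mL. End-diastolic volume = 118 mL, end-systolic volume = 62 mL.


SV = EDV - ESV
SV = 118 - 62
SV = 56 mL


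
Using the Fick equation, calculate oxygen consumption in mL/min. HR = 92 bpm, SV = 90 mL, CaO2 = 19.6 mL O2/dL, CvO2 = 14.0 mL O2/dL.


CO = HR*SV = 92*90/1000 = 8.28 L/min
a-v O2 diff = 19.6 - 14.0 = 5.6 mL/dL
VO2 = CO * (CaO2-CvO2) * 10 dL/L
VO2 = 8.28 * 5.6 * 10
VO2 = 463.7 mL/min


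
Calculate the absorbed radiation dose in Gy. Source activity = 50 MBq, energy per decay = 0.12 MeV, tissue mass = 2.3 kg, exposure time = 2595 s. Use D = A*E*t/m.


A = 50 MBq = 5.0000e+07 Bq
E = 0.12 MeV = 1.9224e-14 J
D = A*E*t/m = 5.0000e+07*1.9224e-14*2595/2.3
D = 0.001084 Gy


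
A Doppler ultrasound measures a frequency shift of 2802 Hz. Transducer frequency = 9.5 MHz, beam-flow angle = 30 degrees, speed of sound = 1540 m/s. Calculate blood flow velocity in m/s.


v = fd * c / (2 * f0 * cos(theta))
v = 2802 * 1540 / (2 * 9.5000e+06 * cos(30))
v = 0.2622 m/s


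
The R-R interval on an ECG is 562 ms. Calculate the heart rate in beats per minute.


HR = 60 / RR_interval(s)
RR = 562 ms = 0.562 s
HR = 60 / 0.562 = 106.8 bpm


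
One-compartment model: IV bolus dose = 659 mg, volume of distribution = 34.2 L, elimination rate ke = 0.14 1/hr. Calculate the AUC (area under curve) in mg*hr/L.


C0 = Dose/Vd = 659/34.2 = 19.269 mg/L
AUC = C0/ke = 19.269/0.14
AUC = 137.6 mg*hr/L


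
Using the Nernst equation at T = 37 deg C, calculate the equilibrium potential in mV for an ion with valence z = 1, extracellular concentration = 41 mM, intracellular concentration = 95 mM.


E = (RT/(zF)) * ln(C_out/C_in)
T = 37 + 273.15 = 310.15 K
E = (8.314 * 310.15 / (1 * 96485)) * ln(41/95)
E = -22.46 mV


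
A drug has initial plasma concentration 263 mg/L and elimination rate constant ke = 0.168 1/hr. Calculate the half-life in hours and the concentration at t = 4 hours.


t_half = ln(2) / ke = 0.693147 / 0.168 = 4.126 hr
C(t) = C0 * exp(-ke*t) = 263 * exp(-0.168*4)
C(4) = 134.3 mg/L


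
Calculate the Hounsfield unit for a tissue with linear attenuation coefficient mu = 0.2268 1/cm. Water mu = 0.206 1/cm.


HU = ((mu_tissue - mu_water) / mu_water) * 1000
HU = ((0.2268 - 0.206) / 0.206) * 1000
HU = 101


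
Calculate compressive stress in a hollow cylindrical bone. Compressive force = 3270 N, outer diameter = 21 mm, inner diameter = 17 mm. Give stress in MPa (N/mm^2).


A = pi*(r_o^2 - r_i^2)
r_o = 10.5 mm, r_i = 8.5 mm
A = 119.381 mm^2
sigma = F/A = 3270 / 119.381
sigma = 27.39 MPa


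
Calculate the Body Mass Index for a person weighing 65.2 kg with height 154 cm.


BMI = weight / height^2
height = 154 cm = 1.54 m
BMI = 65.2 / 1.54^2
BMI = 27.49 kg/m^2


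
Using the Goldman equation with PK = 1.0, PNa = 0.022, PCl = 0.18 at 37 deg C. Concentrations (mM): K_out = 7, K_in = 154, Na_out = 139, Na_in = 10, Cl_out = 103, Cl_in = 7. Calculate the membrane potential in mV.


Vm = (RT/F)*ln((PK*Ko + PNa*Nao + PCl*Cli)/(PK*Ki + PNa*Nai + PCl*Clo))
Numer = 11.318, Denom = 172.76
Vm = -72.84 mV


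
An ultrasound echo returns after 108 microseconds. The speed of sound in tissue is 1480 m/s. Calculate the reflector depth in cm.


depth = c * t / 2
t = 108 us = 1.0800e-04 s
depth = 1480 * 1.0800e-04 / 2
depth = 0.07992 m = 7.992 cm


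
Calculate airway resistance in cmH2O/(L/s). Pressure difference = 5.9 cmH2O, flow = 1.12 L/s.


R = dP / flow
R = 5.9 / 1.12
R = 5.268 cmH2O/(L/s)


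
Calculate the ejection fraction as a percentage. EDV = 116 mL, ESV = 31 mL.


SV = EDV - ESV = 116 - 31 = 85 mL
EF = SV/EDV * 100 = 85/116 * 100
EF = 73.28%


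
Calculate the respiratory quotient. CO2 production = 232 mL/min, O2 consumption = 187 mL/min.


RQ = VCO2 / VO2
RQ = 232 / 187
RQ = 1.241


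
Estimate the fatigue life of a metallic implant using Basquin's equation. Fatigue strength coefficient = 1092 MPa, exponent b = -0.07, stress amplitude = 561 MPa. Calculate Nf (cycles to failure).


sigma_a = sigma_f' * (2Nf)^b
2Nf = (sigma_a/sigma_f')^(1/b)
2Nf = (561/1092)^(1/-0.07)
2Nf = 13560.713
Nf = 6780


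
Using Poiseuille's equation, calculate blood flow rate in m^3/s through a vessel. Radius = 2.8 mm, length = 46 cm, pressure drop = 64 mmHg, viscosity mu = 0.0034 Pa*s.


Q = pi*r^4*dP / (8*mu*L)
r = 0.0028 m, L = 0.46 m
dP = 64 mmHg = 8532.608 Pa
Q = 1.3169e-04 m^3/s


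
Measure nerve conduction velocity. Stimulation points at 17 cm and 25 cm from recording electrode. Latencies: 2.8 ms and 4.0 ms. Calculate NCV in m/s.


Distance = (25 - 17) / 100 = 0.08 m
dt = (4.0 - 2.8) / 1000 = 0.0012 s
NCV = dist / dt = 66.67 m/s


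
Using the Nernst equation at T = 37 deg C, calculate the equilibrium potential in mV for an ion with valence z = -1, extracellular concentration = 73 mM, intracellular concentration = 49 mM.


E = (RT/(zF)) * ln(C_out/C_in)
T = 37 + 273.15 = 310.15 K
E = (8.314 * 310.15 / (-1 * 96485)) * ln(73/49)
E = -10.65 mV


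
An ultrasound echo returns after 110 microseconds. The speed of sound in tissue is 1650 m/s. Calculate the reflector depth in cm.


depth = c * t / 2
t = 110 us = 1.1000e-04 s
depth = 1650 * 1.1000e-04 / 2
depth = 0.09075 m = 9.075 cm


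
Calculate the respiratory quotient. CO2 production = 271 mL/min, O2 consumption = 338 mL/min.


RQ = VCO2 / VO2
RQ = 271 / 338
RQ = 0.8018


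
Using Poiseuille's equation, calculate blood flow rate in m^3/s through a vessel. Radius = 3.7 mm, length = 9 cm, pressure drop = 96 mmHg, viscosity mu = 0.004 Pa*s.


Q = pi*r^4*dP / (8*mu*L)
r = 0.0037 m, L = 0.09 m
dP = 96 mmHg = 12798.912 Pa
Q = 0.002617 m^3/s


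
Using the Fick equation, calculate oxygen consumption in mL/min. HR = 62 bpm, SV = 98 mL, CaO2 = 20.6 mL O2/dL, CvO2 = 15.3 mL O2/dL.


CO = HR*SV = 62*98/1000 = 6.076 L/min
a-v O2 diff = 20.6 - 15.3 = 5.3 mL/dL
VO2 = CO * (CaO2-CvO2) * 10 dL/L
VO2 = 6.076 * 5.3 * 10
VO2 = 322 mL/min


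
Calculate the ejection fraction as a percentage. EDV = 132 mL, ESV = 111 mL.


SV = EDV - ESV = 132 - 111 = 21 mL
EF = SV/EDV * 100 = 21/132 * 100
EF = 15.91%


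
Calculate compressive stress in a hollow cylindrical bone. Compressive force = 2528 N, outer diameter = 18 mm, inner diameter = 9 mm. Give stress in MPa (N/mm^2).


A = pi*(r_o^2 - r_i^2)
r_o = 9 mm, r_i = 4.5 mm
A = 190.852 mm^2
sigma = F/A = 2528 / 190.852
sigma = 13.25 MPa


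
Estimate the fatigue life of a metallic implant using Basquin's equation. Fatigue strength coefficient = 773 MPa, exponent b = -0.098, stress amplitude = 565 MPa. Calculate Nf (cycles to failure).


sigma_a = sigma_f' * (2Nf)^b
2Nf = (sigma_a/sigma_f')^(1/b)
2Nf = (565/773)^(1/-0.098)
2Nf = 24.495838
Nf = 12.25


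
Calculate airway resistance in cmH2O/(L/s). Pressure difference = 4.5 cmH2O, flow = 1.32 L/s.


R = dP / flow
R = 4.5 / 1.32
R = 3.409 cmH2O/(L/s)


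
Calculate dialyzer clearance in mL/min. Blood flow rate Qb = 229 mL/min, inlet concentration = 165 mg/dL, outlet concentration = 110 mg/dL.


K = Qb * (Cb_in - Cb_out) / Cb_in
K = 229 * (165 - 110) / 165
K = 76.33 mL/min


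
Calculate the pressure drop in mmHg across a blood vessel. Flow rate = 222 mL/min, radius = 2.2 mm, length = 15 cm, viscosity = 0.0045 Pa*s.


dP = 8*mu*L*Q / (pi*r^4)
Q = 222 mL/min = 3.7e-06 m^3/s
dP = 271.491 Pa = 271.491 / 133.322 mmHg = 2.036 mmHg


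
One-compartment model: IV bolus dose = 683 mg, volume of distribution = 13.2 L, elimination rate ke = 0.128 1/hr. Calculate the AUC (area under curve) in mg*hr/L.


C0 = Dose/Vd = 683/13.2 = 51.7424 mg/L
AUC = C0/ke = 51.7424/0.128
AUC = 404.2 mg*hr/L


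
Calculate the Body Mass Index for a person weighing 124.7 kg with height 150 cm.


BMI = weight / height^2
height = 150 cm = 1.5 m
BMI = 124.7 / 1.5^2
BMI = 55.42 kg/m^2


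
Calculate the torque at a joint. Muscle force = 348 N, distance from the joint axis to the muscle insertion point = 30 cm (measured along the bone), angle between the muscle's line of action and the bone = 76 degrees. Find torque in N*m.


Torque = F * d * sin(theta)   (moment arm = d*sin(theta))
d = 30 cm = 0.3 m
Torque = 348 * 0.3 * sin(76)
Torque = 101.3 N*m


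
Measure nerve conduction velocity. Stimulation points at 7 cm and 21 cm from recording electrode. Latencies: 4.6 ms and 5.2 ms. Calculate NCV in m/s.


Distance = (21 - 7) / 100 = 0.14 m
dt = (5.2 - 4.6) / 1000 = 6.0000e-04 s
NCV = dist / dt = 233.3 m/s


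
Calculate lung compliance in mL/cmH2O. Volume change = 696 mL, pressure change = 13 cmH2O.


C = dV / dP
C = 696 / 13
C = 53.54 mL/cmH2O


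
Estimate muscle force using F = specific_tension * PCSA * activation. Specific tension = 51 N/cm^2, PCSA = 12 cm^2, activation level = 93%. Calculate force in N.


F = sigma * PCSA * activation
F = 51 * 12 * 0.93
F = 569.2 N


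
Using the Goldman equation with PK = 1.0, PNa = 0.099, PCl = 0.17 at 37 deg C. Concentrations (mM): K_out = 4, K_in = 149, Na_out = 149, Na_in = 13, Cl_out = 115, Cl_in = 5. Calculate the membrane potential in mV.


Vm = (RT/F)*ln((PK*Ko + PNa*Nao + PCl*Cli)/(PK*Ki + PNa*Nai + PCl*Clo))
Numer = 19.601, Denom = 169.837
Vm = -57.71 mV


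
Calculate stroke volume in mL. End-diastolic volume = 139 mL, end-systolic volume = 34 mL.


SV = EDV - ESV
SV = 139 - 34
SV = 105 mL


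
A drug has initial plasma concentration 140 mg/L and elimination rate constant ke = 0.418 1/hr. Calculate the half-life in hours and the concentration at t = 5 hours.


t_half = ln(2) / ke = 0.693147 / 0.418 = 1.658 hr
C(t) = C0 * exp(-ke*t) = 140 * exp(-0.418*5)
C(5) = 17.32 mg/L


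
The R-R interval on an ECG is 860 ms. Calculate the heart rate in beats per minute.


HR = 60 / RR_interval(s)
RR = 860 ms = 0.86 s
HR = 60 / 0.86 = 69.77 bpm


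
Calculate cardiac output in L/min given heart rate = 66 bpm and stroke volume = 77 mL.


CO = HR * SV
CO = 66 * 77 / 1000
CO = 5.082 L/min


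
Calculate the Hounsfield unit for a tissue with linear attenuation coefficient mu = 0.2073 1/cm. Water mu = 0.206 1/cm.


HU = ((mu_tissue - mu_water) / mu_water) * 1000
HU = ((0.2073 - 0.206) / 0.206) * 1000
HU = 6.311


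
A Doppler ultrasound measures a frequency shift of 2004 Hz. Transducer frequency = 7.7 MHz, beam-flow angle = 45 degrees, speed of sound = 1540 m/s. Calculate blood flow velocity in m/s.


v = fd * c / (2 * f0 * cos(theta))
v = 2004 * 1540 / (2 * 7.7000e+06 * cos(45))
v = 0.2834 m/s


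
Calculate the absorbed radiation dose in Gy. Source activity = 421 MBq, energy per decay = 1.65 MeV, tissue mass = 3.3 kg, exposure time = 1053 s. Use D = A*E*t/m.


A = 421 MBq = 4.2100e+08 Bq
E = 1.65 MeV = 2.6433e-13 J
D = A*E*t/m = 4.2100e+08*2.6433e-13*1053/3.3
D = 0.03551 Gy


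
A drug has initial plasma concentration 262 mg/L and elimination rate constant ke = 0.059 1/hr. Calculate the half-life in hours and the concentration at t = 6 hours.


t_half = ln(2) / ke = 0.693147 / 0.059 = 11.75 hr
C(t) = C0 * exp(-ke*t) = 262 * exp(-0.059*6)
C(6) = 183.9 mg/L


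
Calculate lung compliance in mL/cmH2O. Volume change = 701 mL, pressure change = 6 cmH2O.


C = dV / dP
C = 701 / 6
C = 116.8 mL/cmH2O


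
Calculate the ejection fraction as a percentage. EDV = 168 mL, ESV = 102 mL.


SV = EDV - ESV = 168 - 102 = 66 mL
EF = SV/EDV * 100 = 66/168 * 100
EF = 39.29%


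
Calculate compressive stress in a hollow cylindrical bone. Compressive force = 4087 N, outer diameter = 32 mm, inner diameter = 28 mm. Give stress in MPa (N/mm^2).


A = pi*(r_o^2 - r_i^2)
r_o = 16 mm, r_i = 14 mm
A = 188.496 mm^2
sigma = F/A = 4087 / 188.496
sigma = 21.68 MPa


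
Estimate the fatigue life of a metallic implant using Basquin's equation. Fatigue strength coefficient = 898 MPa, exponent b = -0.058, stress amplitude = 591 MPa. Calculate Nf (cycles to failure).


sigma_a = sigma_f' * (2Nf)^b
2Nf = (sigma_a/sigma_f')^(1/b)
2Nf = (591/898)^(1/-0.058)
2Nf = 1356.9582
Nf = 678.5


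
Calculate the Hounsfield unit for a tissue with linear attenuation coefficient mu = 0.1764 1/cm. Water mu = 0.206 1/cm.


HU = ((mu_tissue - mu_water) / mu_water) * 1000
HU = ((0.1764 - 0.206) / 0.206) * 1000
HU = -143.7


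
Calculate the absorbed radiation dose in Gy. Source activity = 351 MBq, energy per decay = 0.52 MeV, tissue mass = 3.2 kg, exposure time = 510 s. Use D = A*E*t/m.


A = 351 MBq = 3.5100e+08 Bq
E = 0.52 MeV = 8.3304e-14 J
D = A*E*t/m = 3.5100e+08*8.3304e-14*510/3.2
D = 0.00466 Gy


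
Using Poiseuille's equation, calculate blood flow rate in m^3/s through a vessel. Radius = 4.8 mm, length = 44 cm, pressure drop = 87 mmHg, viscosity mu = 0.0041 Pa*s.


Q = pi*r^4*dP / (8*mu*L)
r = 0.0048 m, L = 0.44 m
dP = 87 mmHg = 11599.014 Pa
Q = 0.00134 m^3/s


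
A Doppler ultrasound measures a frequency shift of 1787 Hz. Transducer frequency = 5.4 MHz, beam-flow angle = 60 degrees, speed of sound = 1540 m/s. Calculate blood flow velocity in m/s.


v = fd * c / (2 * f0 * cos(theta))
v = 1787 * 1540 / (2 * 5.4000e+06 * cos(60))
v = 0.5096 m/s


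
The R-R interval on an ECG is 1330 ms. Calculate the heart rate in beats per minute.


HR = 60 / RR_interval(s)
RR = 1330 ms = 1.33 s
HR = 60 / 1.33 = 45.11 bpm


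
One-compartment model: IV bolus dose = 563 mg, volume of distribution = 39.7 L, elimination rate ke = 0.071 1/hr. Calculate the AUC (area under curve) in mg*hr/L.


C0 = Dose/Vd = 563/39.7 = 14.1814 mg/L
AUC = C0/ke = 14.1814/0.071
AUC = 199.7 mg*hr/L


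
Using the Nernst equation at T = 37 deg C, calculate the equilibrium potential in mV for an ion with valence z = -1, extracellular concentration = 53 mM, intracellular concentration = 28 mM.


E = (RT/(zF)) * ln(C_out/C_in)
T = 37 + 273.15 = 310.15 K
E = (8.314 * 310.15 / (-1 * 96485)) * ln(53/28)
E = -17.05 mV


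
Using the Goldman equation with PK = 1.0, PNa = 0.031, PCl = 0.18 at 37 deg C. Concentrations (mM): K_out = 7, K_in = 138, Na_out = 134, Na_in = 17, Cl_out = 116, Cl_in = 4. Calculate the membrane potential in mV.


Vm = (RT/F)*ln((PK*Ko + PNa*Nao + PCl*Cli)/(PK*Ki + PNa*Nai + PCl*Clo))
Numer = 11.874, Denom = 159.407
Vm = -69.41 mV


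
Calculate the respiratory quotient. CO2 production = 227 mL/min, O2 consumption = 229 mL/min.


RQ = VCO2 / VO2
RQ = 227 / 229
RQ = 0.9913


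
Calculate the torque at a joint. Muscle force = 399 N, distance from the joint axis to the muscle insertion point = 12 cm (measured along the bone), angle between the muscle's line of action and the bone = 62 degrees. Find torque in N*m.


Torque = F * d * sin(theta)   (moment arm = d*sin(theta))
d = 12 cm = 0.12 m
Torque = 399 * 0.12 * sin(62)
Torque = 42.28 N*m


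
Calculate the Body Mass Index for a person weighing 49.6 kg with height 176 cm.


BMI = weight / height^2
height = 176 cm = 1.76 m
BMI = 49.6 / 1.76^2
BMI = 16.01 kg/m^2


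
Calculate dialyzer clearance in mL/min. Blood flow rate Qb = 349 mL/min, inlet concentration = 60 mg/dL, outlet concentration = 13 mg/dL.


K = Qb * (Cb_in - Cb_out) / Cb_in
K = 349 * (60 - 13) / 60
K = 273.4 mL/min


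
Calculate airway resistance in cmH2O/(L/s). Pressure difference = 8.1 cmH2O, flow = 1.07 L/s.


R = dP / flow
R = 8.1 / 1.07
R = 7.57 cmH2O/(L/s)


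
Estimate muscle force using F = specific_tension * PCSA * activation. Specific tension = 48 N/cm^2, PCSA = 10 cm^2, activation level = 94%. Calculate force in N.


F = sigma * PCSA * activation
F = 48 * 10 * 0.94
F = 451.2 N


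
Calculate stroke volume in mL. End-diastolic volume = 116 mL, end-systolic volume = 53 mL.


SV = EDV - ESV
SV = 116 - 53
SV = 63 mL


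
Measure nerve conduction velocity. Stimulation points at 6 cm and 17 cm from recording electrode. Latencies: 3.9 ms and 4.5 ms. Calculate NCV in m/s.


Distance = (17 - 6) / 100 = 0.11 m
dt = (4.5 - 3.9) / 1000 = 6.0000e-04 s
NCV = dist / dt = 183.3 m/s


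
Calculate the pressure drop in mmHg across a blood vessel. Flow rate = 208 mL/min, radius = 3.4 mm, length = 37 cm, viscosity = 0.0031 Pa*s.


dP = 8*mu*L*Q / (pi*r^4)
Q = 208 mL/min = 3.46667e-06 m^3/s
dP = 75.7705 Pa = 75.7705 / 133.322 mmHg = 0.5683 mmHg


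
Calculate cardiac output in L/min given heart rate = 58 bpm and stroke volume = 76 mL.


CO = HR * SV
CO = 58 * 76 / 1000
CO = 4.408 L/min


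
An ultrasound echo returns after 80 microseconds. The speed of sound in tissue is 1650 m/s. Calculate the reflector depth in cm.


depth = c * t / 2
t = 80 us = 8.0000e-05 s
depth = 1650 * 8.0000e-05 / 2
depth = 0.066 m = 6.6 cm


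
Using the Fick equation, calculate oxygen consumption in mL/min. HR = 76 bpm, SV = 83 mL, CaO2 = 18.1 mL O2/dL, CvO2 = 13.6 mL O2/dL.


CO = HR*SV = 76*83/1000 = 6.308 L/min
a-v O2 diff = 18.1 - 13.6 = 4.5 mL/dL
VO2 = CO * (CaO2-CvO2) * 10 dL/L
VO2 = 6.308 * 4.5 * 10
VO2 = 283.9 mL/min


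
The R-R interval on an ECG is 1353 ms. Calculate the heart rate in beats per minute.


HR = 60 / RR_interval(s)
RR = 1353 ms = 1.353 s
HR = 60 / 1.353 = 44.35 bpm


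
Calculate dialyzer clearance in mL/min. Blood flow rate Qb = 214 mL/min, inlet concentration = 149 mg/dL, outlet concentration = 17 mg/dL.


K = Qb * (Cb_in - Cb_out) / Cb_in
K = 214 * (149 - 17) / 149
K = 189.6 mL/min


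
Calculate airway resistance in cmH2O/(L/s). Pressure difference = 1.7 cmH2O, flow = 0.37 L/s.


R = dP / flow
R = 1.7 / 0.37
R = 4.595 cmH2O/(L/s)


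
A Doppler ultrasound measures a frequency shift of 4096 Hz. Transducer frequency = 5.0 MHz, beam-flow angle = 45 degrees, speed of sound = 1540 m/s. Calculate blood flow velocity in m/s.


v = fd * c / (2 * f0 * cos(theta))
v = 4096 * 1540 / (2 * 5.0000e+06 * cos(45))
v = 0.8921 m/s


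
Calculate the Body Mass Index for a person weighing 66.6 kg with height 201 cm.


BMI = weight / height^2
height = 201 cm = 2.01 m
BMI = 66.6 / 2.01^2
BMI = 16.48 kg/m^2


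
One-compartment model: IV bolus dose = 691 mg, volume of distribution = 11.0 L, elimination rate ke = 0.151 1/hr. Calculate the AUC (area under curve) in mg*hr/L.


C0 = Dose/Vd = 691/11.0 = 62.8182 mg/L
AUC = C0/ke = 62.8182/0.151
AUC = 416 mg*hr/L


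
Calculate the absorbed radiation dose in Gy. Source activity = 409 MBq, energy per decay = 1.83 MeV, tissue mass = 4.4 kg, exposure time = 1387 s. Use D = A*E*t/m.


A = 409 MBq = 4.0900e+08 Bq
E = 1.83 MeV = 2.93166e-13 J
D = A*E*t/m = 4.0900e+08*2.93166e-13*1387/4.4
D = 0.0378 Gy


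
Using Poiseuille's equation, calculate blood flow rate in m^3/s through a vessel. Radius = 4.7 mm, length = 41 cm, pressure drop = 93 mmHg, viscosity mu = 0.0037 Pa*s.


Q = pi*r^4*dP / (8*mu*L)
r = 0.0047 m, L = 0.41 m
dP = 93 mmHg = 12398.946 Pa
Q = 0.001566 m^3/s


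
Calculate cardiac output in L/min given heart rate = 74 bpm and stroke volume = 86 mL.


CO = HR * SV
CO = 74 * 86 / 1000
CO = 6.364 L/min


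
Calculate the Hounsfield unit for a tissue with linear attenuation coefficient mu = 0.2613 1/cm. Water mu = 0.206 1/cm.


HU = ((mu_tissue - mu_water) / mu_water) * 1000
HU = ((0.2613 - 0.206) / 0.206) * 1000
HU = 268.4


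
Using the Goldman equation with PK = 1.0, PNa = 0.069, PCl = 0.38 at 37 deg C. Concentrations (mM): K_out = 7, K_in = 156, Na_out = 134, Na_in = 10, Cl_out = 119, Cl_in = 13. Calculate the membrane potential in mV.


Vm = (RT/F)*ln((PK*Ko + PNa*Nao + PCl*Cli)/(PK*Ki + PNa*Nai + PCl*Clo))
Numer = 21.186, Denom = 201.91
Vm = -60.25 mV


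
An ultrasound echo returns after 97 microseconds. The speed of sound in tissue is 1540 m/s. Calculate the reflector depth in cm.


depth = c * t / 2
t = 97 us = 9.7000e-05 s
depth = 1540 * 9.7000e-05 / 2
depth = 0.07469 m = 7.469 cm


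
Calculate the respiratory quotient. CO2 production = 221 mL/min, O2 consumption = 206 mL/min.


RQ = VCO2 / VO2
RQ = 221 / 206
RQ = 1.073


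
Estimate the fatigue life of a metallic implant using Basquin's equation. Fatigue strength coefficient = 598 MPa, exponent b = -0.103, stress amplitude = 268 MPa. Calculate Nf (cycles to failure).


sigma_a = sigma_f' * (2Nf)^b
2Nf = (sigma_a/sigma_f')^(1/b)
2Nf = (268/598)^(1/-0.103)
2Nf = 2421.808
Nf = 1211


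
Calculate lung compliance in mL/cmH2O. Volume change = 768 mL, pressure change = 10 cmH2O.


C = dV / dP
C = 768 / 10
C = 76.8 mL/cmH2O


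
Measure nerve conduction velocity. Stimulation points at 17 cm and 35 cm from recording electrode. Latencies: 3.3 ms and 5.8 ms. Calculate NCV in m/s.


Distance = (35 - 17) / 100 = 0.18 m
dt = (5.8 - 3.3) / 1000 = 0.0025 s
NCV = dist / dt = 72 m/s


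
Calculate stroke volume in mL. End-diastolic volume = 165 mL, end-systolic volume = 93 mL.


SV = EDV - ESV
SV = 165 - 93
SV = 72 mL


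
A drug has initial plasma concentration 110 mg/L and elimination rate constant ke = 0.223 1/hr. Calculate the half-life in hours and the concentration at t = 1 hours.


t_half = ln(2) / ke = 0.693147 / 0.223 = 3.108 hr
C(t) = C0 * exp(-ke*t) = 110 * exp(-0.223*1)
C(1) = 88.01 mg/L


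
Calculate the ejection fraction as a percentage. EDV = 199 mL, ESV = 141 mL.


SV = EDV - ESV = 199 - 141 = 58 mL
EF = SV/EDV * 100 = 58/199 * 100
EF = 29.15%


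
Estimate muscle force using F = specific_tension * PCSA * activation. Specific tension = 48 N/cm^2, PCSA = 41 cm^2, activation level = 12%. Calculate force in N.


F = sigma * PCSA * activation
F = 48 * 41 * 0.12
F = 236.2 N


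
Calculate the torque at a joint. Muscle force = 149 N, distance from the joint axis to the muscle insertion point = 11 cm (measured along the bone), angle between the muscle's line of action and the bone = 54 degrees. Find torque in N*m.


Torque = F * d * sin(theta)   (moment arm = d*sin(theta))
d = 11 cm = 0.11 m
Torque = 149 * 0.11 * sin(54)
Torque = 13.26 N*m


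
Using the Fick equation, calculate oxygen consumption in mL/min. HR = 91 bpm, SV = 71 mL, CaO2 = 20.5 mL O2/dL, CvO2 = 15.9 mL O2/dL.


CO = HR*SV = 91*71/1000 = 6.461 L/min
a-v O2 diff = 20.5 - 15.9 = 4.6 mL/dL
VO2 = CO * (CaO2-CvO2) * 10 dL/L
VO2 = 6.461 * 4.6 * 10
VO2 = 297.2 mL/min


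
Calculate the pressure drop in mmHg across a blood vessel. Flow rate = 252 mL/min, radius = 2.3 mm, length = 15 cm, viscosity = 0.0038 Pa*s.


dP = 8*mu*L*Q / (pi*r^4)
Q = 252 mL/min = 4.2e-06 m^3/s
dP = 217.848 Pa = 217.848 / 133.322 mmHg = 1.634 mmHg


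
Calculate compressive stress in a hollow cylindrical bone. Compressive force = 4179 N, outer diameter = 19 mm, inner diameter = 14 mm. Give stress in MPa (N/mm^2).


A = pi*(r_o^2 - r_i^2)
r_o = 9.5 mm, r_i = 7 mm
A = 129.591 mm^2
sigma = F/A = 4179 / 129.591
sigma = 32.25 MPa


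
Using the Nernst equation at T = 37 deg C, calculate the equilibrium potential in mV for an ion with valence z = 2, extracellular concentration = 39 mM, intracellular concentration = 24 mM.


E = (RT/(zF)) * ln(C_out/C_in)
T = 37 + 273.15 = 310.15 K
E = (8.314 * 310.15 / (2 * 96485)) * ln(39/24)
E = 6.488 mV


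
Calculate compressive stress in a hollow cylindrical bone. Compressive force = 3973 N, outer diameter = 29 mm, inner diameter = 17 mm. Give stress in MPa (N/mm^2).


A = pi*(r_o^2 - r_i^2)
r_o = 14.5 mm, r_i = 8.5 mm
A = 433.54 mm^2
sigma = F/A = 3973 / 433.54
sigma = 9.164 MPa


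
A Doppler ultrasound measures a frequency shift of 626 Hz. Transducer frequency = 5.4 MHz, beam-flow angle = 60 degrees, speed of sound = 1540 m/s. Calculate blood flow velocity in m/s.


v = fd * c / (2 * f0 * cos(theta))
v = 626 * 1540 / (2 * 5.4000e+06 * cos(60))
v = 0.1785 m/s


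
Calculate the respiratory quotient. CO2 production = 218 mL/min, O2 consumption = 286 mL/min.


RQ = VCO2 / VO2
RQ = 218 / 286
RQ = 0.7622


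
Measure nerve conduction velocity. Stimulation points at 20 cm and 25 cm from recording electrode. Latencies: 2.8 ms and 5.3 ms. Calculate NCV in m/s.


Distance = (25 - 20) / 100 = 0.05 m
dt = (5.3 - 2.8) / 1000 = 0.0025 s
NCV = dist / dt = 20 m/s


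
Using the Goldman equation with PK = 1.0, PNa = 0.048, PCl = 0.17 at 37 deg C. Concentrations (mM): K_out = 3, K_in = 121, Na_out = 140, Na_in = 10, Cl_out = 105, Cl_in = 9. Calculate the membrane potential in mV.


Vm = (RT/F)*ln((PK*Ko + PNa*Nao + PCl*Cli)/(PK*Ki + PNa*Nai + PCl*Clo))
Numer = 11.25, Denom = 139.33
Vm = -67.25 mV


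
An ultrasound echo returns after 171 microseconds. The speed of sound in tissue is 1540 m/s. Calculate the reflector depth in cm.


depth = c * t / 2
t = 171 us = 1.7100e-04 s
depth = 1540 * 1.7100e-04 / 2
depth = 0.13167 m = 13.167 cm


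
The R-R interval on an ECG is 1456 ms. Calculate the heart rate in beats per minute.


HR = 60 / RR_interval(s)
RR = 1456 ms = 1.456 s
HR = 60 / 1.456 = 41.21 bpm


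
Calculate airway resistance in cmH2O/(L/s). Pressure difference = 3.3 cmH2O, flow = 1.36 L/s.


R = dP / flow
R = 3.3 / 1.36
R = 2.426 cmH2O/(L/s)


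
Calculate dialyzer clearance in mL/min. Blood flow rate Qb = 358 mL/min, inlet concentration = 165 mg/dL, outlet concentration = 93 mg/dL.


K = Qb * (Cb_in - Cb_out) / Cb_in
K = 358 * (165 - 93) / 165
K = 156.2 mL/min


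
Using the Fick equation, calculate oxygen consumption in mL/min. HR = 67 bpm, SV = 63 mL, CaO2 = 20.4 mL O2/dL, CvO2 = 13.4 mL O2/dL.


CO = HR*SV = 67*63/1000 = 4.221 L/min
a-v O2 diff = 20.4 - 13.4 = 7 mL/dL
VO2 = CO * (CaO2-CvO2) * 10 dL/L
VO2 = 4.221 * 7 * 10
VO2 = 295.5 mL/min


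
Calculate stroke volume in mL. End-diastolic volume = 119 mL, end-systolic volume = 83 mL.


SV = EDV - ESV
SV = 119 - 83
SV = 36 mL


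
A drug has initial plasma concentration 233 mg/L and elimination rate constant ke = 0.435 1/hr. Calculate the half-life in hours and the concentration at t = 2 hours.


t_half = ln(2) / ke = 0.693147 / 0.435 = 1.593 hr
C(t) = C0 * exp(-ke*t) = 233 * exp(-0.435*2)
C(2) = 97.62 mg/L


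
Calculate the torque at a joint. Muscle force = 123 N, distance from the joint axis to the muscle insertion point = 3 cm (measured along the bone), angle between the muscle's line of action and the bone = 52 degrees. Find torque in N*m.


Torque = F * d * sin(theta)   (moment arm = d*sin(theta))
d = 3 cm = 0.03 m
Torque = 123 * 0.03 * sin(52)
Torque = 2.908 N*m


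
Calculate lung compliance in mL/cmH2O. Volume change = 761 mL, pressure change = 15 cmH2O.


C = dV / dP
C = 761 / 15
C = 50.73 mL/cmH2O


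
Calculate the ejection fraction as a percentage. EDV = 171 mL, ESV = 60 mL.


SV = EDV - ESV = 171 - 60 = 111 mL
EF = SV/EDV * 100 = 111/171 * 100
EF = 64.91%


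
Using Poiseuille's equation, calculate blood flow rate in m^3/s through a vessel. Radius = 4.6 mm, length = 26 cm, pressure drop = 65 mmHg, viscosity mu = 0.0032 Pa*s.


Q = pi*r^4*dP / (8*mu*L)
r = 0.0046 m, L = 0.26 m
dP = 65 mmHg = 8665.93 Pa
Q = 0.001831 m^3/s


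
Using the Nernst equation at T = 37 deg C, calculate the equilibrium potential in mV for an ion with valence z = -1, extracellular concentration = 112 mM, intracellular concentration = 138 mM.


E = (RT/(zF)) * ln(C_out/C_in)
T = 37 + 273.15 = 310.15 K
E = (8.314 * 310.15 / (-1 * 96485)) * ln(112/138)
E = 5.579 mV


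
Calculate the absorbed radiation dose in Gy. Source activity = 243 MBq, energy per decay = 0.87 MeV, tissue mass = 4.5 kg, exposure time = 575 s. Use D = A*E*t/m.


A = 243 MBq = 2.4300e+08 Bq
E = 0.87 MeV = 1.39374e-13 J
D = A*E*t/m = 2.4300e+08*1.39374e-13*575/4.5
D = 0.004328 Gy


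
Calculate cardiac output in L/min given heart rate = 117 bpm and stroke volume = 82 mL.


CO = HR * SV
CO = 117 * 82 / 1000
CO = 9.594 L/min


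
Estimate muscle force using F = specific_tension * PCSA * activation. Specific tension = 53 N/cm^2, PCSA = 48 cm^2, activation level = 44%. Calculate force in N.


F = sigma * PCSA * activation
F = 53 * 48 * 0.44
F = 1119 N


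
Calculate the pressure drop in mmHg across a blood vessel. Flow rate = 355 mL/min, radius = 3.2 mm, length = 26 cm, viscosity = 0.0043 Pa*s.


dP = 8*mu*L*Q / (pi*r^4)
Q = 355 mL/min = 5.91667e-06 m^3/s
dP = 160.642 Pa = 160.642 / 133.322 mmHg = 1.205 mmHg


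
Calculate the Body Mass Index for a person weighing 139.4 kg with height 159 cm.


BMI = weight / height^2
height = 159 cm = 1.59 m
BMI = 139.4 / 1.59^2
BMI = 55.14 kg/m^2


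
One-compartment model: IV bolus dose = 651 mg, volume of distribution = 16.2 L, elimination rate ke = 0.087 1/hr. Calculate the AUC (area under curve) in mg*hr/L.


C0 = Dose/Vd = 651/16.2 = 40.1852 mg/L
AUC = C0/ke = 40.1852/0.087
AUC = 461.9 mg*hr/L


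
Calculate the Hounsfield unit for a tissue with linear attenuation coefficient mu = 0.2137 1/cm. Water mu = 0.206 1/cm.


HU = ((mu_tissue - mu_water) / mu_water) * 1000
HU = ((0.2137 - 0.206) / 0.206) * 1000
HU = 37.38


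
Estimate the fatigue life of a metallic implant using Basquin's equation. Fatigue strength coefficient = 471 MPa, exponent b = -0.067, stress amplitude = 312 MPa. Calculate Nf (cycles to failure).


sigma_a = sigma_f' * (2Nf)^b
2Nf = (sigma_a/sigma_f')^(1/b)
2Nf = (312/471)^(1/-0.067)
2Nf = 467.35454
Nf = 233.7


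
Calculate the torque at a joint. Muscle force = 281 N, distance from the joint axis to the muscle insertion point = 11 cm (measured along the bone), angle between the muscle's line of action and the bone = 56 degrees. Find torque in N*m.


Torque = F * d * sin(theta)   (moment arm = d*sin(theta))
d = 11 cm = 0.11 m
Torque = 281 * 0.11 * sin(56)
Torque = 25.63 N*m


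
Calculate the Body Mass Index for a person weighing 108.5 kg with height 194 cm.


BMI = weight / height^2
height = 194 cm = 1.94 m
BMI = 108.5 / 1.94^2
BMI = 28.83 kg/m^2


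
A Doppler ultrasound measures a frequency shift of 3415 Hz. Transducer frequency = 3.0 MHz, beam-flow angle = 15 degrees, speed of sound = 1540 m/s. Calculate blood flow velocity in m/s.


v = fd * c / (2 * f0 * cos(theta))
v = 3415 * 1540 / (2 * 3.0000e+06 * cos(15))
v = 0.9074 m/s


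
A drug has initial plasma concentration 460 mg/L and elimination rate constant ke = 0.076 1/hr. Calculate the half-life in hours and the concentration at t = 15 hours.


t_half = ln(2) / ke = 0.693147 / 0.076 = 9.12 hr
C(t) = C0 * exp(-ke*t) = 460 * exp(-0.076*15)
C(15) = 147.1 mg/L


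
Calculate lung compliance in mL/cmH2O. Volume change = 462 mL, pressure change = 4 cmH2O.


C = dV / dP
C = 462 / 4
C = 115.5 mL/cmH2O


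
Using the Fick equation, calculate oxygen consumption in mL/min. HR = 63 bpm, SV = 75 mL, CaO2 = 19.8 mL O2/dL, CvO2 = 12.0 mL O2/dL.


CO = HR*SV = 63*75/1000 = 4.725 L/min
a-v O2 diff = 19.8 - 12.0 = 7.8 mL/dL
VO2 = CO * (CaO2-CvO2) * 10 dL/L
VO2 = 4.725 * 7.8 * 10
VO2 = 368.6 mL/min


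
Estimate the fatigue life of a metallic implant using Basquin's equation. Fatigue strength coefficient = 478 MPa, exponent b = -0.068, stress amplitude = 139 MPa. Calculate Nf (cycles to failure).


sigma_a = sigma_f' * (2Nf)^b
2Nf = (sigma_a/sigma_f')^(1/b)
2Nf = (139/478)^(1/-0.068)
2Nf = 77344224
Nf = 3.8672e+07


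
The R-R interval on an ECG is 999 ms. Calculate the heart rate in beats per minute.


HR = 60 / RR_interval(s)
RR = 999 ms = 0.999 s
HR = 60 / 0.999 = 60.06 bpm


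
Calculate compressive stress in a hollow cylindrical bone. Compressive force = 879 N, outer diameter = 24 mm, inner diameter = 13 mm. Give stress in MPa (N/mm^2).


A = pi*(r_o^2 - r_i^2)
r_o = 12 mm, r_i = 6.5 mm
A = 319.657 mm^2
sigma = F/A = 879 / 319.657
sigma = 2.75 MPa


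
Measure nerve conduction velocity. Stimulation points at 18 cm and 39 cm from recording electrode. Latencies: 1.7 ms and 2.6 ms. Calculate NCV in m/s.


Distance = (39 - 18) / 100 = 0.21 m
dt = (2.6 - 1.7) / 1000 = 9.0000e-04 s
NCV = dist / dt = 233.3 m/s


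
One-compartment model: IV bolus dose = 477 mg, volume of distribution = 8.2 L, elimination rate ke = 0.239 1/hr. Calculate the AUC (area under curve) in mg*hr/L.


C0 = Dose/Vd = 477/8.2 = 58.1707 mg/L
AUC = C0/ke = 58.1707/0.239
AUC = 243.4 mg*hr/L


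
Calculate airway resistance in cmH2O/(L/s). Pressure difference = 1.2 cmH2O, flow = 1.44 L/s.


R = dP / flow
R = 1.2 / 1.44
R = 0.8333 cmH2O/(L/s)


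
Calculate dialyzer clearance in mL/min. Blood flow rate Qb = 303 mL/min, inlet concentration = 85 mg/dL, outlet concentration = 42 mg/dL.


K = Qb * (Cb_in - Cb_out) / Cb_in
K = 303 * (85 - 42) / 85
K = 153.3 mL/min


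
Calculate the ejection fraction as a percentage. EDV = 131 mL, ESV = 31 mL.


SV = EDV - ESV = 131 - 31 = 100 mL
EF = SV/EDV * 100 = 100/131 * 100
EF = 76.34%


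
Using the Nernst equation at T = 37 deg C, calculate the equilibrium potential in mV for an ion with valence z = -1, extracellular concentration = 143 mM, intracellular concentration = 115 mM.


E = (RT/(zF)) * ln(C_out/C_in)
T = 37 + 273.15 = 310.15 K
E = (8.314 * 310.15 / (-1 * 96485)) * ln(143/115)
E = -5.824 mV


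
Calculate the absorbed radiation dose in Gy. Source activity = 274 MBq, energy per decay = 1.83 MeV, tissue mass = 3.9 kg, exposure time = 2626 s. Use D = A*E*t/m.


A = 274 MBq = 2.7400e+08 Bq
E = 1.83 MeV = 2.93166e-13 J
D = A*E*t/m = 2.7400e+08*2.93166e-13*2626/3.9
D = 0.05409 Gy


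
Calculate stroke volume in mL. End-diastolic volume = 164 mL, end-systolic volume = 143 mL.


SV = EDV - ESV
SV = 164 - 143
SV = 21 mL
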